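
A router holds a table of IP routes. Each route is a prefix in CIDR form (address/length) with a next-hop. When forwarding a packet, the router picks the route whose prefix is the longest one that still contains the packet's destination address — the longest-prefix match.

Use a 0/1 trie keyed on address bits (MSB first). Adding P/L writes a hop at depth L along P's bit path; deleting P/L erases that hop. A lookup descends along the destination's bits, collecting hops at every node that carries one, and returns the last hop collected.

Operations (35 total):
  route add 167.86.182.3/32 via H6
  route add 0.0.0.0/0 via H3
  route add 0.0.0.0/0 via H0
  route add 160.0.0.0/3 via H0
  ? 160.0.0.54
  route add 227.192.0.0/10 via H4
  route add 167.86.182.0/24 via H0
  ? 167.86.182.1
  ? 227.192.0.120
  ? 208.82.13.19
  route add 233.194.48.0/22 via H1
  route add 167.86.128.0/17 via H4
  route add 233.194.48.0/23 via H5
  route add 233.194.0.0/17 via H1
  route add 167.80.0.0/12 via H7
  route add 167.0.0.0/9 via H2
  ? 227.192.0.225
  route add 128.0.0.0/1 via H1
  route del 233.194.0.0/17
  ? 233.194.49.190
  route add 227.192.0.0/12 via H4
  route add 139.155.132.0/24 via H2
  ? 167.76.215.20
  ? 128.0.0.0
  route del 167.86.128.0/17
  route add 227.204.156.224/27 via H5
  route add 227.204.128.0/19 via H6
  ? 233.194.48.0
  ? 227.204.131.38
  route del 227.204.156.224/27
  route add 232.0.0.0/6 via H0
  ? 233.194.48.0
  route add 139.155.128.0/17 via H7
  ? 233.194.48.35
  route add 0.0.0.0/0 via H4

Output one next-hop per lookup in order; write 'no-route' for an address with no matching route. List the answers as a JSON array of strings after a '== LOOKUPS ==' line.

Process each operation:
  + 167.86.182.3/32 (H6) depth=32
  + 0.0.0.0/0 (H3) depth=0
  + 0.0.0.0/0 (H0) depth=0
  + 160.0.0.0/3 (H0) depth=3
  ? 160.0.0.54  path d0:H0→d1:-→d2:-→d3:H0→d4:-→d5:-  best=H0
  + 227.192.0.0/10 (H4) depth=10
  + 167.86.182.0/24 (H0) depth=24
  ? 167.86.182.1  path d0:H0→d1:-→d2:-→d3:H0→d4:-→d5:-→d6:-→d7:-→d8:-→d9:-→d10:-→d11:-→d12:-→d13:-→d14:-→d15:-→d16:-→d17:-→d18:-→d19:-→d20:-→d21:-→d22:-→d23:-→d24:H0→d25:-→d26:-→d27:-→d28:-→d29:-→d30:-  best=H0
  ? 227.192.0.120  path d0:H0→d1:-→d2:-→d3:-→d4:-→d5:-→d6:-→d7:-→d8:-→d9:-→d10:H4  best=H4
  ? 208.82.13.19  path d0:H0→d1:-→d2:-  best=H0
  + 233.194.48.0/22 (H1) depth=22
  + 167.86.128.0/17 (H4) depth=17
  + 233.194.48.0/23 (H5) depth=23
  + 233.194.0.0/17 (H1) depth=17
  + 167.80.0.0/12 (H7) depth=12
  + 167.0.0.0/9 (H2) depth=9
  ? 227.192.0.225  path d0:H0→d1:-→d2:-→d3:-→d4:-→d5:-→d6:-→d7:-→d8:-→d9:-→d10:H4  best=H4
  + 128.0.0.0/1 (H1) depth=1
  - 233.194.0.0/17 clear@17
  ? 233.194.49.190  path d0:H0→d1:H1→d2:-→d3:-→d4:-→d5:-→d6:-→d7:-→d8:-→d9:-→d10:-→d11:-→d12:-→d13:-→d14:-→d15:-→d16:-→d17:-→d18:-→d19:-→d20:-→d21:-→d22:H1→d23:H5  best=H5
  + 227.192.0.0/12 (H4) depth=12
  + 139.155.132.0/24 (H2) depth=24
  ? 167.76.215.20  path d0:H0→d1:H1→d2:-→d3:H0→d4:-→d5:-→d6:-→d7:-→d8:-→d9:H2→d10:-→d11:-  best=H2
  ? 128.0.0.0  path d0:H0→d1:H1→d2:-→d3:-→d4:-  best=H1
  - 167.86.128.0/17 clear@17
  + 227.204.156.224/27 (H5) depth=27
  + 227.204.128.0/19 (H6) depth=19
  ? 233.194.48.0  path d0:H0→d1:H1→d2:-→d3:-→d4:-→d5:-→d6:-→d7:-→d8:-→d9:-→d10:-→d11:-→d12:-→d13:-→d14:-→d15:-→d16:-→d17:-→d18:-→d19:-→d20:-→d21:-→d22:H1→d23:H5  best=H5
  ? 227.204.131.38  path d0:H0→d1:H1→d2:-→d3:-→d4:-→d5:-→d6:-→d7:-→d8:-→d9:-→d10:H4→d11:-→d12:H4→d13:-→d14:-→d15:-→d16:-→d17:-→d18:-→d19:H6  best=H6
  - 227.204.156.224/27 clear@27
  + 232.0.0.0/6 (H0) depth=6
  ? 233.194.48.0  path d0:H0→d1:H1→d2:-→d3:-→d4:-→d5:-→d6:H0→d7:-→d8:-→d9:-→d10:-→d11:-→d12:-→d13:-→d14:-→d15:-→d16:-→d17:-→d18:-→d19:-→d20:-→d21:-→d22:H1→d23:H5  best=H5
  + 139.155.128.0/17 (H7) depth=17
  ? 233.194.48.35  path d0:H0→d1:H1→d2:-→d3:-→d4:-→d5:-→d6:H0→d7:-→d8:-→d9:-→d10:-→d11:-→d12:-→d13:-→d14:-→d15:-→d16:-→d17:-→d18:-→d19:-→d20:-→d21:-→d22:H1→d23:H5  best=H5
  + 0.0.0.0/0 (H4) depth=0

== LOOKUPS ==
["H0","H0","H4","H0","H4","H5","H2","H1","H5","H6","H5","H5"]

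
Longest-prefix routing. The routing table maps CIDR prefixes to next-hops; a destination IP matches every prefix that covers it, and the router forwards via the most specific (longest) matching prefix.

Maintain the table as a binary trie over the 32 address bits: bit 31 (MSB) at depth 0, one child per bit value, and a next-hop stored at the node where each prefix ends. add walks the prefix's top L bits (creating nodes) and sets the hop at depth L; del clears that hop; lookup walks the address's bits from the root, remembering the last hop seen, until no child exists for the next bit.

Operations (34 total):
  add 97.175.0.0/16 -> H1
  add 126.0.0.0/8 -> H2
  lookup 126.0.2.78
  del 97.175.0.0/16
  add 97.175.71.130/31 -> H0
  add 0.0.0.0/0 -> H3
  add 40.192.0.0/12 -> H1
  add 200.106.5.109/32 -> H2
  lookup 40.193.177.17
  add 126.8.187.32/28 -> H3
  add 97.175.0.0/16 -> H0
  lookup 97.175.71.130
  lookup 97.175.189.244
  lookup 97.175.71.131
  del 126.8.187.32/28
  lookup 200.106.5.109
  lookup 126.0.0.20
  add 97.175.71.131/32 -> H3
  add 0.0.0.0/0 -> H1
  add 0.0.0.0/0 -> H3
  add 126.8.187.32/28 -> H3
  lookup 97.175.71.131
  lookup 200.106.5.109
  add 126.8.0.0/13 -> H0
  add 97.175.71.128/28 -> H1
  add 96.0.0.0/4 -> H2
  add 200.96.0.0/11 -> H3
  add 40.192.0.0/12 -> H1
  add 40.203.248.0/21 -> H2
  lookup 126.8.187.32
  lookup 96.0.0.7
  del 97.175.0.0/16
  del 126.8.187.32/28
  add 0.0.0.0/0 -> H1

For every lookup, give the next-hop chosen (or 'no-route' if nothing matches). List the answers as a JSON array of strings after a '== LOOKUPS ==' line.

Trace:
  add 97.175.0.0/16 -> H1 at depth 16
  add 126.0.0.0/8 -> H2 at depth 8
  ? 126.0.2.78  path d0:-→d1:-→d2:-→d3:-→d4:-→d5:-→d6:-→d7:-→d8:H2  best=H2
  del 97.175.0.0/16 (clear depth 16)
  add 97.175.71.130/31 -> H0 at depth 31
  add 0.0.0.0/0 -> H3 at depth 0
  add 40.192.0.0/12 -> H1 at depth 12
  add 200.106.5.109/32 -> H2 at depth 32
  ? 40.193.177.17  path d0:H3→d1:-→d2:-→d3:-→d4:-→d5:-→d6:-→d7:-→d8:-→d9:-→d10:-→d11:-→d12:H1  best=H1
  add 126.8.187.32/28 -> H3 at depth 28
  add 97.175.0.0/16 -> H0 at depth 16
  ? 97.175.71.130  path d0:H3→d1:-→d2:-→d3:-→d4:-→d5:-→d6:-→d7:-→d8:-→d9:-→d10:-→d11:-→d12:-→d13:-→d14:-→d15:-→d16:H0→d17:-→d18:-→d19:-→d20:-→d21:-→d22:-→d23:-→d24:-→d25:-→d26:-→d27:-→d28:-→d29:-→d30:-→d31:H0  best=H0
  ? 97.175.189.244  path d0:H3→d1:-→d2:-→d3:-→d4:-→d5:-→d6:-→d7:-→d8:-→d9:-→d10:-→d11:-→d12:-→d13:-→d14:-→d15:-→d16:H0  best=H0
  ? 97.175.71.131  path d0:H3→d1:-→d2:-→d3:-→d4:-→d5:-→d6:-→d7:-→d8:-→d9:-→d10:-→d11:-→d12:-→d13:-→d14:-→d15:-→d16:H0→d17:-→d18:-→d19:-→d20:-→d21:-→d22:-→d23:-→d24:-→d25:-→d26:-→d27:-→d28:-→d29:-→d30:-→d31:H0  best=H0
  del 126.8.187.32/28 (clear depth 28)
  ? 200.106.5.109  path d0:H3→d1:-→d2:-→d3:-→d4:-→d5:-→d6:-→d7:-→d8:-→d9:-→d10:-→d11:-→d12:-→d13:-→d14:-→d15:-→d16:-→d17:-→d18:-→d19:-→d20:-→d21:-→d22:-→d23:-→d24:-→d25:-→d26:-→d27:-→d28:-→d29:-→d30:-→d31:-→d32:H2  best=H2
  ? 126.0.0.20  path d0:H3→d1:-→d2:-→d3:-→d4:-→d5:-→d6:-→d7:-→d8:H2→d9:-→d10:-→d11:-→d12:-  best=H2
  add 97.175.71.131/32 -> H3 at depth 32
  add 0.0.0.0/0 -> H1 at depth 0
  add 0.0.0.0/0 -> H3 at depth 0
  add 126.8.187.32/28 -> H3 at depth 28
  ? 97.175.71.131  path d0:H3→d1:-→d2:-→d3:-→d4:-→d5:-→d6:-→d7:-→d8:-→d9:-→d10:-→d11:-→d12:-→d13:-→d14:-→d15:-→d16:H0→d17:-→d18:-→d19:-→d20:-→d21:-→d22:-→d23:-→d24:-→d25:-→d26:-→d27:-→d28:-→d29:-→d30:-→d31:H0→d32:H3  best=H3
  ? 200.106.5.109  path d0:H3→d1:-→d2:-→d3:-→d4:-→d5:-→d6:-→d7:-→d8:-→d9:-→d10:-→d11:-→d12:-→d13:-→d14:-→d15:-→d16:-→d17:-→d18:-→d19:-→d20:-→d21:-→d22:-→d23:-→d24:-→d25:-→d26:-→d27:-→d28:-→d29:-→d30:-→d31:-→d32:H2  best=H2
  add 126.8.0.0/13 -> H0 at depth 13
  add 97.175.71.128/28 -> H1 at depth 28
  add 96.0.0.0/4 -> H2 at depth 4
  add 200.96.0.0/11 -> H3 at depth 11
  add 40.192.0.0/12 -> H1 at depth 12
  add 40.203.248.0/21 -> H2 at depth 21
  ? 126.8.187.32  path d0:H3→d1:-→d2:-→d3:-→d4:-→d5:-→d6:-→d7:-→d8:H2→d9:-→d10:-→d11:-→d12:-→d13:H0→d14:-→d15:-→d16:-→d17:-→d18:-→d19:-→d20:-→d21:-→d22:-→d23:-→d24:-→d25:-→d26:-→d27:-→d28:H3  best=H3
  ? 96.0.0.7  path d0:H3→d1:-→d2:-→d3:-→d4:H2→d5:-→d6:-→d7:-  best=H2
  del 97.175.0.0/16 (clear depth 16)
  del 126.8.187.32/28 (clear depth 28)
  add 0.0.0.0/0 -> H1 at depth 0

== LOOKUPS ==
["H2","H1","H0","H0","H0","H2","H2","H3","H2","H3","H2"]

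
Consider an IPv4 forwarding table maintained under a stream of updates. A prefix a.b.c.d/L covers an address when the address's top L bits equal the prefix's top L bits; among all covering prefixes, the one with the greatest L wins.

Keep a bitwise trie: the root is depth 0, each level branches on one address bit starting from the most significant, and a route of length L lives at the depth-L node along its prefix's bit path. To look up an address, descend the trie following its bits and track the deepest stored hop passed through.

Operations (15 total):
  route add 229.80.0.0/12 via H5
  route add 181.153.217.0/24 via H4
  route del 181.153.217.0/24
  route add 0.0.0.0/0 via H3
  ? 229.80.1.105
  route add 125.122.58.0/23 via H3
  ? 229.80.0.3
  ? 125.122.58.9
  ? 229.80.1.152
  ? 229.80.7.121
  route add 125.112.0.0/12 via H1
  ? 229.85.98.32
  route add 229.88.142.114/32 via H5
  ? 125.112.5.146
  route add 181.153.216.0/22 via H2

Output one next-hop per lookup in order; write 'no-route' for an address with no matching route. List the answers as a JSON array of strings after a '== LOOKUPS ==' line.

Trace:
  add 229.80.0.0/12 -> H5 at depth 12
  add 181.153.217.0/24 -> H4 at depth 24
  del 181.153.217.0/24 (clear depth 24)
  add 0.0.0.0/0 -> H3 at depth 0
  Q 229.80.1.105: descend 111001010101 ; hops seen [H3,H5] ; pick H5
  add 125.122.58.0/23 -> H3 at depth 23
  Q 229.80.0.3: descend 111001010101 ; hops seen [H3,H5] ; pick H5
  Q 125.122.58.9: descend 01111101011110100011101 ; hops seen [H3,H3] ; pick H3
  Q 229.80.1.152: descend 111001010101 ; hops seen [H3,H5] ; pick H5
  Q 229.80.7.121: descend 111001010101 ; hops seen [H3,H5] ; pick H5
  add 125.112.0.0/12 -> H1 at depth 12
  Q 229.85.98.32: descend 111001010101 ; hops seen [H3,H5] ; pick H5
  add 229.88.142.114/32 -> H5 at depth 32
  Q 125.112.5.146: descend 011111010111 ; hops seen [H3,H1] ; pick H1
  add 181.153.216.0/22 -> H2 at depth 22

== LOOKUPS ==
["H5","H5","H3","H5","H5","H5","H1"]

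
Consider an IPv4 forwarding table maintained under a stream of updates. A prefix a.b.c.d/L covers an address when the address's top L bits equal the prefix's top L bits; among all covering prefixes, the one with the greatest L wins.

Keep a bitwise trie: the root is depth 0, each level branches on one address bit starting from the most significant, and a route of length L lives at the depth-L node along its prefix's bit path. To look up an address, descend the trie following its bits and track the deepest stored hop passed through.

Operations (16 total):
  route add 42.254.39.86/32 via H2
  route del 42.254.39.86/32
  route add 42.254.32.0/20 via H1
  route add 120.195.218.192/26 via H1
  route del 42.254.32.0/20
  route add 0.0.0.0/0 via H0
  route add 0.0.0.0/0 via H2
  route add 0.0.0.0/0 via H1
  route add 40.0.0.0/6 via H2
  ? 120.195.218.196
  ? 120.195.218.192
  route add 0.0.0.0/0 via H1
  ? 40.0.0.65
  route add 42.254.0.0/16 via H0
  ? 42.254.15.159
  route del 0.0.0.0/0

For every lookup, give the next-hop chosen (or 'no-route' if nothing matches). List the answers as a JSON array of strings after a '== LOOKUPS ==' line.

Trace:
  + 42.254.39.86/32 (H2) depth=32
  - 42.254.39.86/32 clear@32
  + 42.254.32.0/20 (H1) depth=20
  + 120.195.218.192/26 (H1) depth=26
  - 42.254.32.0/20 clear@20
  + 0.0.0.0/0 (H0) depth=0
  + 0.0.0.0/0 (H2) depth=0
  + 0.0.0.0/0 (H1) depth=0
  + 40.0.0.0/6 (H2) depth=6
  ? 120.195.218.196  path d0:H1→d1:-→d2:-→d3:-→d4:-→d5:-→d6:-→d7:-→d8:-→d9:-→d10:-→d11:-→d12:-→d13:-→d14:-→d15:-→d16:-→d17:-→d18:-→d19:-→d20:-→d21:-→d22:-→d23:-→d24:-→d25:-→d26:H1  best=H1
  ? 120.195.218.192  path d0:H1→d1:-→d2:-→d3:-→d4:-→d5:-→d6:-→d7:-→d8:-→d9:-→d10:-→d11:-→d12:-→d13:-→d14:-→d15:-→d16:-→d17:-→d18:-→d19:-→d20:-→d21:-→d22:-→d23:-→d24:-→d25:-→d26:H1  best=H1
  + 0.0.0.0/0 (H1) depth=0
  ? 40.0.0.65  path d0:H1→d1:-→d2:-→d3:-→d4:-→d5:-→d6:H2  best=H2
  + 42.254.0.0/16 (H0) depth=16
  ? 42.254.15.159  path d0:H1→d1:-→d2:-→d3:-→d4:-→d5:-→d6:H2→d7:-→d8:-→d9:-→d10:-→d11:-→d12:-→d13:-→d14:-→d15:-→d16:H0→d17:-→d18:-  best=H0
  - 0.0.0.0/0 clear@0

== LOOKUPS ==
["H1","H1","H2","H0"]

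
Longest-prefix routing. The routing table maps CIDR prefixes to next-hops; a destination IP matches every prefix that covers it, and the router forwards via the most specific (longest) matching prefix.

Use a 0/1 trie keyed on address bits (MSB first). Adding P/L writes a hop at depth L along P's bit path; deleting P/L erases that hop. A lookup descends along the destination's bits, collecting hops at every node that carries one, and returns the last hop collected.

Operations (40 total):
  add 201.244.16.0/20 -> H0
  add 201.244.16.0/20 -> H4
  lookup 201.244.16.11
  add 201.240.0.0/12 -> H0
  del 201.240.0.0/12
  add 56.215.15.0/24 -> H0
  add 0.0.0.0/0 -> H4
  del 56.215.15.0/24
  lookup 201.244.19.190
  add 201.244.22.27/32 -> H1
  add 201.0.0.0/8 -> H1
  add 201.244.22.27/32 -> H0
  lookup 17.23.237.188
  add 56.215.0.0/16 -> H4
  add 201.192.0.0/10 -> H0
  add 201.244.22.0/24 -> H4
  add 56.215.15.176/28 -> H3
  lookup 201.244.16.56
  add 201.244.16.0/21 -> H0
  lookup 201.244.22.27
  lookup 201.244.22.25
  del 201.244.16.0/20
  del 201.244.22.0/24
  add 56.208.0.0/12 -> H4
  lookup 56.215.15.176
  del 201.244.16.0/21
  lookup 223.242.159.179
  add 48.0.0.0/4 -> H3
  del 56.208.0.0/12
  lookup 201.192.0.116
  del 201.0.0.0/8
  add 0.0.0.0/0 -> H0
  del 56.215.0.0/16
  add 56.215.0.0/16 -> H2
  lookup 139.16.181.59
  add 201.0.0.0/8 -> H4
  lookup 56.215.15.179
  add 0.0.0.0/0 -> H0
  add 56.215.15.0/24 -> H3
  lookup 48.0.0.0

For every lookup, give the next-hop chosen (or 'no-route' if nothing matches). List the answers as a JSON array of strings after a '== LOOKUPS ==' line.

Apply in order:
  add 201.244.16.0/20 -> H0 at depth 20
  add 201.244.16.0/20 -> H4 at depth 20
  ? 201.244.16.11  path d0:-→d1:-→d2:-→d3:-→d4:-→d5:-→d6:-→d7:-→d8:-→d9:-→d10:-→d11:-→d12:-→d13:-→d14:-→d15:-→d16:-→d17:-→d18:-→d19:-→d20:H4  best=H4
  add 201.240.0.0/12 -> H0 at depth 12
  - 201.240.0.0/12 clear@12
  add 56.215.15.0/24 -> H0 at depth 24
  add 0.0.0.0/0 -> H4 at depth 0
  - 56.215.15.0/24 clear@24
  ? 201.244.19.190  path d0:H4→d1:-→d2:-→d3:-→d4:-→d5:-→d6:-→d7:-→d8:-→d9:-→d10:-→d11:-→d12:-→d13:-→d14:-→d15:-→d16:-→d17:-→d18:-→d19:-→d20:H4  best=H4
  add 201.244.22.27/32 -> H1 at depth 32
  add 201.0.0.0/8 -> H1 at depth 8
  add 201.244.22.27/32 -> H0 at depth 32
  ? 17.23.237.188  path d0:H4→d1:-→d2:-  best=H4
  add 56.215.0.0/16 -> H4 at depth 16
  add 201.192.0.0/10 -> H0 at depth 10
  add 201.244.22.0/24 -> H4 at depth 24
  add 56.215.15.176/28 -> H3 at depth 28
  ? 201.244.16.56  path d0:H4→d1:-→d2:-→d3:-→d4:-→d5:-→d6:-→d7:-→d8:H1→d9:-→d10:H0→d11:-→d12:-→d13:-→d14:-→d15:-→d16:-→d17:-→d18:-→d19:-→d20:H4→d21:-  best=H4
  add 201.244.16.0/21 -> H0 at depth 21
  ? 201.244.22.27  path d0:H4→d1:-→d2:-→d3:-→d4:-→d5:-→d6:-→d7:-→d8:H1→d9:-→d10:H0→d11:-→d12:-→d13:-→d14:-→d15:-→d16:-→d17:-→d18:-→d19:-→d20:H4→d21:H0→d22:-→d23:-→d24:H4→d25:-→d26:-→d27:-→d28:-→d29:-→d30:-→d31:-→d32:H0  best=H0
  ? 201.244.22.25  path d0:H4→d1:-→d2:-→d3:-→d4:-→d5:-→d6:-→d7:-→d8:H1→d9:-→d10:H0→d11:-→d12:-→d13:-→d14:-→d15:-→d16:-→d17:-→d18:-→d19:-→d20:H4→d21:H0→d22:-→d23:-→d24:H4→d25:-→d26:-→d27:-→d28:-→d29:-→d30:-  best=H4
  - 201.244.16.0/20 clear@20
  - 201.244.22.0/24 clear@24
  add 56.208.0.0/12 -> H4 at depth 12
  ? 56.215.15.176  path d0:H4→d1:-→d2:-→d3:-→d4:-→d5:-→d6:-→d7:-→d8:-→d9:-→d10:-→d11:-→d12:H4→d13:-→d14:-→d15:-→d16:H4→d17:-→d18:-→d19:-→d20:-→d21:-→d22:-→d23:-→d24:-→d25:-→d26:-→d27:-→d28:H3  best=H3
  - 201.244.16.0/21 clear@21
  ? 223.242.159.179  path d0:H4→d1:-→d2:-→d3:-  best=H4
  add 48.0.0.0/4 -> H3 at depth 4
  - 56.208.0.0/12 clear@12
  ? 201.192.0.116  path d0:H4→d1:-→d2:-→d3:-→d4:-→d5:-→d6:-→d7:-→d8:H1→d9:-→d10:H0  best=H0
  - 201.0.0.0/8 clear@8
  add 0.0.0.0/0 -> H0 at depth 0
  - 56.215.0.0/16 clear@16
  add 56.215.0.0/16 -> H2 at depth 16
  ? 139.16.181.59  path d0:H0→d1:-  best=H0
  add 201.0.0.0/8 -> H4 at depth 8
  ? 56.215.15.179  path d0:H0→d1:-→d2:-→d3:-→d4:H3→d5:-→d6:-→d7:-→d8:-→d9:-→d10:-→d11:-→d12:-→d13:-→d14:-→d15:-→d16:H2→d17:-→d18:-→d19:-→d20:-→d21:-→d22:-→d23:-→d24:-→d25:-→d26:-→d27:-→d28:H3  best=H3
  add 0.0.0.0/0 -> H0 at depth 0
  add 56.215.15.0/24 -> H3 at depth 24
  ? 48.0.0.0  path d0:H0→d1:-→d2:-→d3:-→d4:H3  best=H3

== LOOKUPS ==
["H4","H4","H4","H4","H0","H4","H3","H4","H0","H0","H3","H3"]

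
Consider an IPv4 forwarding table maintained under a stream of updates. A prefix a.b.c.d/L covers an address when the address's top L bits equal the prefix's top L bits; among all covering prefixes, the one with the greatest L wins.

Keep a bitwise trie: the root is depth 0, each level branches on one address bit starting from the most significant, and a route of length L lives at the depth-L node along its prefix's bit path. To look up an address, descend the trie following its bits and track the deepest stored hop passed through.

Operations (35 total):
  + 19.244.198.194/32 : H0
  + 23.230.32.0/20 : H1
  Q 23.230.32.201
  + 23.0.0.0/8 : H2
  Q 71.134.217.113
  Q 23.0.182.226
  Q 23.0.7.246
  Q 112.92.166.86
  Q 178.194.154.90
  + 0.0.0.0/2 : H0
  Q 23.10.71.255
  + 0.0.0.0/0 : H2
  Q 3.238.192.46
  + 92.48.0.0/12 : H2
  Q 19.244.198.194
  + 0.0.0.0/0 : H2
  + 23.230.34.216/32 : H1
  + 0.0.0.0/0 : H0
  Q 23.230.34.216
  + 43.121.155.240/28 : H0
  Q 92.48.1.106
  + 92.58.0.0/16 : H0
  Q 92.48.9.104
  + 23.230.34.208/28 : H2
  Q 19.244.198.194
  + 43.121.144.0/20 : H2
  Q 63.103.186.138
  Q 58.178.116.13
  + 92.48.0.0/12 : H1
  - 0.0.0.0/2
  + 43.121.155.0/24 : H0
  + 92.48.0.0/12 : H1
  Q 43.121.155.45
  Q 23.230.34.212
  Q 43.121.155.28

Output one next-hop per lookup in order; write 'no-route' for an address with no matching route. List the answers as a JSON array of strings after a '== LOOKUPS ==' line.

Trace:
  add 19.244.198.194/32 -> H0 at depth 32
  add 23.230.32.0/20 -> H1 at depth 20
  ? 23.230.32.201  path d0:-→d1:-→d2:-→d3:-→d4:-→d5:-→d6:-→d7:-→d8:-→d9:-→d10:-→d11:-→d12:-→d13:-→d14:-→d15:-→d16:-→d17:-→d18:-→d19:-→d20:H1  best=H1
  add 23.0.0.0/8 -> H2 at depth 8
  ? 71.134.217.113  path d0:-→d1:-  best=no-route
  ? 23.0.182.226  path d0:-→d1:-→d2:-→d3:-→d4:-→d5:-→d6:-→d7:-→d8:H2  best=H2
  ? 23.0.7.246  path d0:-→d1:-→d2:-→d3:-→d4:-→d5:-→d6:-→d7:-→d8:H2  best=H2
  ? 112.92.166.86  path d0:-→d1:-  best=no-route
  ? 178.194.154.90  path d0:-  best=no-route
  add 0.0.0.0/2 -> H0 at depth 2
  ? 23.10.71.255  path d0:-→d1:-→d2:H0→d3:-→d4:-→d5:-→d6:-→d7:-→d8:H2  best=H2
  add 0.0.0.0/0 -> H2 at depth 0
  ? 3.238.192.46  path d0:H2→d1:-→d2:H0→d3:-  best=H0
  add 92.48.0.0/12 -> H2 at depth 12
  ? 19.244.198.194  path d0:H2→d1:-→d2:H0→d3:-→d4:-→d5:-→d6:-→d7:-→d8:-→d9:-→d10:-→d11:-→d12:-→d13:-→d14:-→d15:-→d16:-→d17:-→d18:-→d19:-→d20:-→d21:-→d22:-→d23:-→d24:-→d25:-→d26:-→d27:-→d28:-→d29:-→d30:-→d31:-→d32:H0  best=H0
  add 0.0.0.0/0 -> H2 at depth 0
  add 23.230.34.216/32 -> H1 at depth 32
  add 0.0.0.0/0 -> H0 at depth 0
  ? 23.230.34.216  path d0:H0→d1:-→d2:H0→d3:-→d4:-→d5:-→d6:-→d7:-→d8:H2→d9:-→d10:-→d11:-→d12:-→d13:-→d14:-→d15:-→d16:-→d17:-→d18:-→d19:-→d20:H1→d21:-→d22:-→d23:-→d24:-→d25:-→d26:-→d27:-→d28:-→d29:-→d30:-→d31:-→d32:H1  best=H1
  add 43.121.155.240/28 -> H0 at depth 28
  ? 92.48.1.106  path d0:H0→d1:-→d2:-→d3:-→d4:-→d5:-→d6:-→d7:-→d8:-→d9:-→d10:-→d11:-→d12:H2  best=H2
  add 92.58.0.0/16 -> H0 at depth 16
  ? 92.48.9.104  path d0:H0→d1:-→d2:-→d3:-→d4:-→d5:-→d6:-→d7:-→d8:-→d9:-→d10:-→d11:-→d12:H2  best=H2
  add 23.230.34.208/28 -> H2 at depth 28
  ? 19.244.198.194  path d0:H0→d1:-→d2:H0→d3:-→d4:-→d5:-→d6:-→d7:-→d8:-→d9:-→d10:-→d11:-→d12:-→d13:-→d14:-→d15:-→d16:-→d17:-→d18:-→d19:-→d20:-→d21:-→d22:-→d23:-→d24:-→d25:-→d26:-→d27:-→d28:-→d29:-→d30:-→d31:-→d32:H0  best=H0
  add 43.121.144.0/20 -> H2 at depth 20
  ? 63.103.186.138  path d0:H0→d1:-→d2:H0→d3:-  best=H0
  ? 58.178.116.13  path d0:H0→d1:-→d2:H0→d3:-  best=H0
  add 92.48.0.0/12 -> H1 at depth 12
  - 0.0.0.0/2 clear@2
  add 43.121.155.0/24 -> H0 at depth 24
  add 92.48.0.0/12 -> H1 at depth 12
  ? 43.121.155.45  path d0:H0→d1:-→d2:-→d3:-→d4:-→d5:-→d6:-→d7:-→d8:-→d9:-→d10:-→d11:-→d12:-→d13:-→d14:-→d15:-→d16:-→d17:-→d18:-→d19:-→d20:H2→d21:-→d22:-→d23:-→d24:H0  best=H0
  ? 23.230.34.212  path d0:H0→d1:-→d2:-→d3:-→d4:-→d5:-→d6:-→d7:-→d8:H2→d9:-→d10:-→d11:-→d12:-→d13:-→d14:-→d15:-→d16:-→d17:-→d18:-→d19:-→d20:H1→d21:-→d22:-→d23:-→d24:-→d25:-→d26:-→d27:-→d28:H2  best=H2
  ? 43.121.155.28  path d0:H0→d1:-→d2:-→d3:-→d4:-→d5:-→d6:-→d7:-→d8:-→d9:-→d10:-→d11:-→d12:-→d13:-→d14:-→d15:-→d16:-→d17:-→d18:-→d19:-→d20:H2→d21:-→d22:-→d23:-→d24:H0  best=H0

== LOOKUPS ==
["H1","no-route","H2","H2","no-route","no-route","H2","H0","H0","H1","H2","H2","H0","H0","H0","H0","H2","H0"]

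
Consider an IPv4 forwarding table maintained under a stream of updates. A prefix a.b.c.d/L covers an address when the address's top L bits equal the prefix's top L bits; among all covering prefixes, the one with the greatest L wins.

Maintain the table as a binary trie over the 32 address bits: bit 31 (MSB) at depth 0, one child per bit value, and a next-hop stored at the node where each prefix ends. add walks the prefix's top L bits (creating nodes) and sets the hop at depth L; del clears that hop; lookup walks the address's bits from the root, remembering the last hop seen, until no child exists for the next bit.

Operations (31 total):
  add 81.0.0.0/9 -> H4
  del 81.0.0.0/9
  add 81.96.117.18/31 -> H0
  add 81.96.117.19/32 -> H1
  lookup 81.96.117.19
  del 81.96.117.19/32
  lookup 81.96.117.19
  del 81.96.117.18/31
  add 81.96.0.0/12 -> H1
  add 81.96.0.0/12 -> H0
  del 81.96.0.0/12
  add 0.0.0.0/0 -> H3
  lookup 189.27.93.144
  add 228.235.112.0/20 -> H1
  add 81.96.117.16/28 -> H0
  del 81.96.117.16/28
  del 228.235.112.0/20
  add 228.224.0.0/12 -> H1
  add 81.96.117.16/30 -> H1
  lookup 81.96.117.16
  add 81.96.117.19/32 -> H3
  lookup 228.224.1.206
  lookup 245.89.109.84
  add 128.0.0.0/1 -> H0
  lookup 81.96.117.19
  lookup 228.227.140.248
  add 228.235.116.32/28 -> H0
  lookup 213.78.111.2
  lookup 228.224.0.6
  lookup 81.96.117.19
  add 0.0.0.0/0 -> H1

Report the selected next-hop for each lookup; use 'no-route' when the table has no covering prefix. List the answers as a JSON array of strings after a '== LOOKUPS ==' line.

Apply in order:
  add 81.0.0.0/9 -> H4 at depth 9
  del 81.0.0.0/9 (clear depth 9)
  add 81.96.117.18/31 -> H0 at depth 31
  add 81.96.117.19/32 -> H1 at depth 32
  ? 81.96.117.19  path d0:-→d1:-→d2:-→d3:-→d4:-→d5:-→d6:-→d7:-→d8:-→d9:-→d10:-→d11:-→d12:-→d13:-→d14:-→d15:-→d16:-→d17:-→d18:-→d19:-→d20:-→d21:-→d22:-→d23:-→d24:-→d25:-→d26:-→d27:-→d28:-→d29:-→d30:-→d31:H0→d32:H1  best=H1
  del 81.96.117.19/32 (clear depth 32)
  ? 81.96.117.19  path d0:-→d1:-→d2:-→d3:-→d4:-→d5:-→d6:-→d7:-→d8:-→d9:-→d10:-→d11:-→d12:-→d13:-→d14:-→d15:-→d16:-→d17:-→d18:-→d19:-→d20:-→d21:-→d22:-→d23:-→d24:-→d25:-→d26:-→d27:-→d28:-→d29:-→d30:-→d31:H0→d32:-  best=H0
  del 81.96.117.18/31 (clear depth 31)
  add 81.96.0.0/12 -> H1 at depth 12
  add 81.96.0.0/12 -> H0 at depth 12
  del 81.96.0.0/12 (clear depth 12)
  add 0.0.0.0/0 -> H3 at depth 0
  ? 189.27.93.144  path d0:H3  best=H3
  add 228.235.112.0/20 -> H1 at depth 20
  add 81.96.117.16/28 -> H0 at depth 28
  del 81.96.117.16/28 (clear depth 28)
  del 228.235.112.0/20 (clear depth 20)
  add 228.224.0.0/12 -> H1 at depth 12
  add 81.96.117.16/30 -> H1 at depth 30
  ? 81.96.117.16  path d0:H3→d1:-→d2:-→d3:-→d4:-→d5:-→d6:-→d7:-→d8:-→d9:-→d10:-→d11:-→d12:-→d13:-→d14:-→d15:-→d16:-→d17:-→d18:-→d19:-→d20:-→d21:-→d22:-→d23:-→d24:-→d25:-→d26:-→d27:-→d28:-→d29:-→d30:H1  best=H1
  add 81.96.117.19/32 -> H3 at depth 32
  ? 228.224.1.206  path d0:H3→d1:-→d2:-→d3:-→d4:-→d5:-→d6:-→d7:-→d8:-→d9:-→d10:-→d11:-→d12:H1  best=H1
  ? 245.89.109.84  path d0:H3→d1:-→d2:-→d3:-  best=H3
  add 128.0.0.0/1 -> H0 at depth 1
  ? 81.96.117.19  path d0:H3→d1:-→d2:-→d3:-→d4:-→d5:-→d6:-→d7:-→d8:-→d9:-→d10:-→d11:-→d12:-→d13:-→d14:-→d15:-→d16:-→d17:-→d18:-→d19:-→d20:-→d21:-→d22:-→d23:-→d24:-→d25:-→d26:-→d27:-→d28:-→d29:-→d30:H1→d31:-→d32:H3  best=H3
  ? 228.227.140.248  path d0:H3→d1:H0→d2:-→d3:-→d4:-→d5:-→d6:-→d7:-→d8:-→d9:-→d10:-→d11:-→d12:H1  best=H1
  add 228.235.116.32/28 -> H0 at depth 28
  ? 213.78.111.2  path d0:H3→d1:H0→d2:-  best=H0
  ? 228.224.0.6  path d0:H3→d1:H0→d2:-→d3:-→d4:-→d5:-→d6:-→d7:-→d8:-→d9:-→d10:-→d11:-→d12:H1  best=H1
  ? 81.96.117.19  path d0:H3→d1:-→d2:-→d3:-→d4:-→d5:-→d6:-→d7:-→d8:-→d9:-→d10:-→d11:-→d12:-→d13:-→d14:-→d15:-→d16:-→d17:-→d18:-→d19:-→d20:-→d21:-→d22:-→d23:-→d24:-→d25:-→d26:-→d27:-→d28:-→d29:-→d30:H1→d31:-→d32:H3  best=H3
  add 0.0.0.0/0 -> H1 at depth 0

== LOOKUPS ==
["H1","H0","H3","H1","H1","H3","H3","H1","H0","H1","H3"]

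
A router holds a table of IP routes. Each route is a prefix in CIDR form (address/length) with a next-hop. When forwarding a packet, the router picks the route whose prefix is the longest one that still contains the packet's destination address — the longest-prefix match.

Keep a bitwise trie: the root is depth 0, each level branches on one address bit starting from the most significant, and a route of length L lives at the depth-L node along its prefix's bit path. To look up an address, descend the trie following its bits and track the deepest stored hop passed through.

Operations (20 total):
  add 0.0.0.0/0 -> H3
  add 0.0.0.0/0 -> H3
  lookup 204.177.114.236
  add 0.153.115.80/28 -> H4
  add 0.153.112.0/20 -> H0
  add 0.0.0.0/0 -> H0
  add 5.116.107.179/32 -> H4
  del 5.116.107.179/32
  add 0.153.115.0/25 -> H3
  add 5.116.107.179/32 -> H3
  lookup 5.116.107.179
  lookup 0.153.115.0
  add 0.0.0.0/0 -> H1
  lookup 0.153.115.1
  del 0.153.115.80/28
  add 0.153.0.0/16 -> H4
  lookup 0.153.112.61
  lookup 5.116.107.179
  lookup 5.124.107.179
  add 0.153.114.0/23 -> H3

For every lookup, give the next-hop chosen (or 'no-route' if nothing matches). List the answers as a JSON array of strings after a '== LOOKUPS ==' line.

Process each operation:
  add 0.0.0.0/0 -> H3 at depth 0
  add 0.0.0.0/0 -> H3 at depth 0
  Q 204.177.114.236: descend ε ; hops seen [H3] ; pick H3
  add 0.153.115.80/28 -> H4 at depth 28
  add 0.153.112.0/20 -> H0 at depth 20
  add 0.0.0.0/0 -> H0 at depth 0
  add 5.116.107.179/32 -> H4 at depth 32
  del 5.116.107.179/32 (clear depth 32)
  add 0.153.115.0/25 -> H3 at depth 25
  add 5.116.107.179/32 -> H3 at depth 32
  Q 5.116.107.179: descend 00000101011101000110101110110011 ; hops seen [H0,H3] ; pick H3
  Q 0.153.115.0: descend 0000000010011001011100110 ; hops seen [H0,H0,H3] ; pick H3
  add 0.0.0.0/0 -> H1 at depth 0
  Q 0.153.115.1: descend 0000000010011001011100110 ; hops seen [H1,H0,H3] ; pick H3
  del 0.153.115.80/28 (clear depth 28)
  add 0.153.0.0/16 -> H4 at depth 16
  Q 0.153.112.61: descend 0000000010011001011100 ; hops seen [H1,H4,H0] ; pick H0
  Q 5.116.107.179: descend 00000101011101000110101110110011 ; hops seen [H1,H3] ; pick H3
  Q 5.124.107.179: descend 000001010111 ; hops seen [H1] ; pick H1
  add 0.153.114.0/23 -> H3 at depth 23

== LOOKUPS ==
["H3","H3","H3","H3","H0","H3","H1"]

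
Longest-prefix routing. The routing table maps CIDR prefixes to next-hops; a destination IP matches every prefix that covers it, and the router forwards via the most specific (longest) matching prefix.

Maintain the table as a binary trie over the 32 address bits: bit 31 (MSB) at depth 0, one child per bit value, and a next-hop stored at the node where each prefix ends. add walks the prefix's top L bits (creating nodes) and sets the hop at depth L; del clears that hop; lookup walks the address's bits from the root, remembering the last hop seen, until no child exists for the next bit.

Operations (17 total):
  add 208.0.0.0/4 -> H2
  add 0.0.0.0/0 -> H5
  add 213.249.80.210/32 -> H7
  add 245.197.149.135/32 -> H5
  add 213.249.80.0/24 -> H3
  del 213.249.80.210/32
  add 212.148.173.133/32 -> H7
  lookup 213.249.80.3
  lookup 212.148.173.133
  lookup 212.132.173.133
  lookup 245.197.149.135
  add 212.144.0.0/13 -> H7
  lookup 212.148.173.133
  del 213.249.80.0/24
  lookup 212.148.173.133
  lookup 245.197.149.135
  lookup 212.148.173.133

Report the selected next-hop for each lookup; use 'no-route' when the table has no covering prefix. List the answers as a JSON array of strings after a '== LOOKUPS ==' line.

Trace:
  + 208.0.0.0/4 (H2) depth=4
  + 0.0.0.0/0 (H5) depth=0
  + 213.249.80.210/32 (H7) depth=32
  + 245.197.149.135/32 (H5) depth=32
  + 213.249.80.0/24 (H3) depth=24
  - 213.249.80.210/32 clear@32
  + 212.148.173.133/32 (H7) depth=32
  lookup 213.249.80.3: bits 110101011111100101010000 walk d0:H5→d1:-→d2:-→d3:-→d4:H2→d5:-→d6:-→d7:-→d8:-→d9:-→d10:-→d11:-→d12:-→d13:-→d14:-→d15:-→d16:-→d17:-→d18:-→d19:-→d20:-→d21:-→d22:-→d23:-→d24:H3 -> H3
  lookup 212.148.173.133: bits 11010100100101001010110110000101 walk d0:H5→d1:-→d2:-→d3:-→d4:H2→d5:-→d6:-→d7:-→d8:-→d9:-→d10:-→d11:-→d12:-→d13:-→d14:-→d15:-→d16:-→d17:-→d18:-→d19:-→d20:-→d21:-→d22:-→d23:-→d24:-→d25:-→d26:-→d27:-→d28:-→d29:-→d30:-→d31:-→d32:H7 -> H7
  lookup 212.132.173.133: bits 11010100100 walk d0:H5→d1:-→d2:-→d3:-→d4:H2→d5:-→d6:-→d7:-→d8:-→d9:-→d10:-→d11:- -> H2
  lookup 245.197.149.135: bits 11110101110001011001010110000111 walk d0:H5→d1:-→d2:-→d3:-→d4:-→d5:-→d6:-→d7:-→d8:-→d9:-→d10:-→d11:-→d12:-→d13:-→d14:-→d15:-→d16:-→d17:-→d18:-→d19:-→d20:-→d21:-→d22:-→d23:-→d24:-→d25:-→d26:-→d27:-→d28:-→d29:-→d30:-→d31:-→d32:H5 -> H5
  + 212.144.0.0/13 (H7) depth=13
  lookup 212.148.173.133: bits 11010100100101001010110110000101 walk d0:H5→d1:-→d2:-→d3:-→d4:H2→d5:-→d6:-→d7:-→d8:-→d9:-→d10:-→d11:-→d12:-→d13:H7→d14:-→d15:-→d16:-→d17:-→d18:-→d19:-→d20:-→d21:-→d22:-→d23:-→d24:-→d25:-→d26:-→d27:-→d28:-→d29:-→d30:-→d31:-→d32:H7 -> H7
  - 213.249.80.0/24 clear@24
  lookup 212.148.173.133: bits 11010100100101001010110110000101 walk d0:H5→d1:-→d2:-→d3:-→d4:H2→d5:-→d6:-→d7:-→d8:-→d9:-→d10:-→d11:-→d12:-→d13:H7→d14:-→d15:-→d16:-→d17:-→d18:-→d19:-→d20:-→d21:-→d22:-→d23:-→d24:-→d25:-→d26:-→d27:-→d28:-→d29:-→d30:-→d31:-→d32:H7 -> H7
  lookup 245.197.149.135: bits 11110101110001011001010110000111 walk d0:H5→d1:-→d2:-→d3:-→d4:-→d5:-→d6:-→d7:-→d8:-→d9:-→d10:-→d11:-→d12:-→d13:-→d14:-→d15:-→d16:-→d17:-→d18:-→d19:-→d20:-→d21:-→d22:-→d23:-→d24:-→d25:-→d26:-→d27:-→d28:-→d29:-→d30:-→d31:-→d32:H5 -> H5
  lookup 212.148.173.133: bits 11010100100101001010110110000101 walk d0:H5→d1:-→d2:-→d3:-→d4:H2→d5:-→d6:-→d7:-→d8:-→d9:-→d10:-→d11:-→d12:-→d13:H7→d14:-→d15:-→d16:-→d17:-→d18:-→d19:-→d20:-→d21:-→d22:-→d23:-→d24:-→d25:-→d26:-→d27:-→d28:-→d29:-→d30:-→d31:-→d32:H7 -> H7

== LOOKUPS ==
["H3","H7","H2","H5","H7","H7","H5","H7"]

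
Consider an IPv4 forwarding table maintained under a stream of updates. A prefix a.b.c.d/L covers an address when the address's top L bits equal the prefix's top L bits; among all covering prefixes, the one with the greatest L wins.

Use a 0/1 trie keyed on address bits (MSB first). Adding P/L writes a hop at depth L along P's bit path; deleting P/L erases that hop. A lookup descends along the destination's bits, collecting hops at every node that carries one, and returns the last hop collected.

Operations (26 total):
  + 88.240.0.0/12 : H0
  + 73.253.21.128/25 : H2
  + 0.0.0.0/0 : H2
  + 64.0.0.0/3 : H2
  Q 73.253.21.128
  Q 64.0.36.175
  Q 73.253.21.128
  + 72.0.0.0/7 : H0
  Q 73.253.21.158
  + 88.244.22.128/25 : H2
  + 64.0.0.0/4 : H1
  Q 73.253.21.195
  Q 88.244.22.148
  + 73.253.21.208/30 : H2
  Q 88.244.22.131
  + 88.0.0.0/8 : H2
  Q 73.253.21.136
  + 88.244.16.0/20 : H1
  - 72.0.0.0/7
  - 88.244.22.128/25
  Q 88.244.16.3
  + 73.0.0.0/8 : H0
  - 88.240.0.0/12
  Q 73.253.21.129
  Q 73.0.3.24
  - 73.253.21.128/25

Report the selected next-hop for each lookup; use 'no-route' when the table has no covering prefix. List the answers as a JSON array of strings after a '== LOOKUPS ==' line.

Process each operation:
  + 88.240.0.0/12 (H0) depth=12
  + 73.253.21.128/25 (H2) depth=25
  + 0.0.0.0/0 (H2) depth=0
  + 64.0.0.0/3 (H2) depth=3
  Q 73.253.21.128: descend 0100100111111101000101011 ; hops seen [H2,H2,H2] ; pick H2
  Q 64.0.36.175: descend 0100 ; hops seen [H2,H2] ; pick H2
  Q 73.253.21.128: descend 0100100111111101000101011 ; hops seen [H2,H2,H2] ; pick H2
  + 72.0.0.0/7 (H0) depth=7
  Q 73.253.21.158: descend 0100100111111101000101011 ; hops seen [H2,H2,H0,H2] ; pick H2
  + 88.244.22.128/25 (H2) depth=25
  + 64.0.0.0/4 (H1) depth=4
  Q 73.253.21.195: descend 0100100111111101000101011 ; hops seen [H2,H2,H1,H0,H2] ; pick H2
  Q 88.244.22.148: descend 0101100011110100000101101 ; hops seen [H2,H2,H0,H2] ; pick H2
  + 73.253.21.208/30 (H2) depth=30
  Q 88.244.22.131: descend 0101100011110100000101101 ; hops seen [H2,H2,H0,H2] ; pick H2
  + 88.0.0.0/8 (H2) depth=8
  Q 73.253.21.136: descend 0100100111111101000101011 ; hops seen [H2,H2,H1,H0,H2] ; pick H2
  + 88.244.16.0/20 (H1) depth=20
  - 72.0.0.0/7 clear@7
  - 88.244.22.128/25 clear@25
  Q 88.244.16.3: descend 010110001111010000010 ; hops seen [H2,H2,H2,H0,H1] ; pick H1
  + 73.0.0.0/8 (H0) depth=8
  - 88.240.0.0/12 clear@12
  Q 73.253.21.129: descend 0100100111111101000101011 ; hops seen [H2,H2,H1,H0,H2] ; pick H2
  Q 73.0.3.24: descend 01001001 ; hops seen [H2,H2,H1,H0] ; pick H0
  - 73.253.21.128/25 clear@25

== LOOKUPS ==
["H2","H2","H2","H2","H2","H2","H2","H2","H1","H2","H0"]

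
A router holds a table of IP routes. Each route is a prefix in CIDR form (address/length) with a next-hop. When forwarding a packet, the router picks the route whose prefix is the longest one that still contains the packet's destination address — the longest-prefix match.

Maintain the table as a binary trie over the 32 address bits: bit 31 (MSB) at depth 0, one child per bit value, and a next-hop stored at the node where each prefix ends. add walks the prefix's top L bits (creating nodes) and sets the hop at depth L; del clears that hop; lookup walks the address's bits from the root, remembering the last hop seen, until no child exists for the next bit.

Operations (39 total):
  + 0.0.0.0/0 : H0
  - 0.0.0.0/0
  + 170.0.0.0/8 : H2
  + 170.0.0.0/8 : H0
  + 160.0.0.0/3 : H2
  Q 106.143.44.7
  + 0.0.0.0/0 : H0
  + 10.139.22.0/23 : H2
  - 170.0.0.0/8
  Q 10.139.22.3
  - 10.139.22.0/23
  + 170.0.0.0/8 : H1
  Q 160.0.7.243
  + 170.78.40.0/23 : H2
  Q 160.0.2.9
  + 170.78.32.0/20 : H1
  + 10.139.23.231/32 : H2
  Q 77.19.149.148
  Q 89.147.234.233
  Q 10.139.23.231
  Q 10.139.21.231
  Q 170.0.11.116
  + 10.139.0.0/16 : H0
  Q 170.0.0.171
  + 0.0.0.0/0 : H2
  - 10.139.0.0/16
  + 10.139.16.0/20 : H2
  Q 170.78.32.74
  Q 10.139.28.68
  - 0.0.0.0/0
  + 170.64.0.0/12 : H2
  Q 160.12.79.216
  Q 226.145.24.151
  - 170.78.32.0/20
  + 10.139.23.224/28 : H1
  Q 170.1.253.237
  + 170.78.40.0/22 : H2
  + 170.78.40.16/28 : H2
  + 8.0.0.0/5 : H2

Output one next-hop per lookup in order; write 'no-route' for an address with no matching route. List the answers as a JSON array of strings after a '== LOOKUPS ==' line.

Trace:
  + 0.0.0.0/0 (H0) depth=0
  - 0.0.0.0/0 clear@0
  + 170.0.0.0/8 (H2) depth=8
  + 170.0.0.0/8 (H0) depth=8
  + 160.0.0.0/3 (H2) depth=3
  ? 106.143.44.7  path d0:-  best=no-route
  + 0.0.0.0/0 (H0) depth=0
  + 10.139.22.0/23 (H2) depth=23
  - 170.0.0.0/8 clear@8
  ? 10.139.22.3  path d0:H0→d1:-→d2:-→d3:-→d4:-→d5:-→d6:-→d7:-→d8:-→d9:-→d10:-→d11:-→d12:-→d13:-→d14:-→d15:-→d16:-→d17:-→d18:-→d19:-→d20:-→d21:-→d22:-→d23:H2  best=H2
  - 10.139.22.0/23 clear@23
  + 170.0.0.0/8 (H1) depth=8
  ? 160.0.7.243  path d0:H0→d1:-→d2:-→d3:H2→d4:-  best=H2
  + 170.78.40.0/23 (H2) depth=23
  ? 160.0.2.9  path d0:H0→d1:-→d2:-→d3:H2→d4:-  best=H2
  + 170.78.32.0/20 (H1) depth=20
  + 10.139.23.231/32 (H2) depth=32
  ? 77.19.149.148  path d0:H0→d1:-  best=H0
  ? 89.147.234.233  path d0:H0→d1:-  best=H0
  ? 10.139.23.231  path d0:H0→d1:-→d2:-→d3:-→d4:-→d5:-→d6:-→d7:-→d8:-→d9:-→d10:-→d11:-→d12:-→d13:-→d14:-→d15:-→d16:-→d17:-→d18:-→d19:-→d20:-→d21:-→d22:-→d23:-→d24:-→d25:-→d26:-→d27:-→d28:-→d29:-→d30:-→d31:-→d32:H2  best=H2
  ? 10.139.21.231  path d0:H0→d1:-→d2:-→d3:-→d4:-→d5:-→d6:-→d7:-→d8:-→d9:-→d10:-→d11:-→d12:-→d13:-→d14:-→d15:-→d16:-→d17:-→d18:-→d19:-→d20:-→d21:-→d22:-  best=H0
  ? 170.0.11.116  path d0:H0→d1:-→d2:-→d3:H2→d4:-→d5:-→d6:-→d7:-→d8:H1→d9:-  best=H1
  + 10.139.0.0/16 (H0) depth=16
  ? 170.0.0.171  path d0:H0→d1:-→d2:-→d3:H2→d4:-→d5:-→d6:-→d7:-→d8:H1→d9:-  best=H1
  + 0.0.0.0/0 (H2) depth=0
  - 10.139.0.0/16 clear@16
  + 10.139.16.0/20 (H2) depth=20
  ? 170.78.32.74  path d0:H2→d1:-→d2:-→d3:H2→d4:-→d5:-→d6:-→d7:-→d8:H1→d9:-→d10:-→d11:-→d12:-→d13:-→d14:-→d15:-→d16:-→d17:-→d18:-→d19:-→d20:H1  best=H1
  ? 10.139.28.68  path d0:H2→d1:-→d2:-→d3:-→d4:-→d5:-→d6:-→d7:-→d8:-→d9:-→d10:-→d11:-→d12:-→d13:-→d14:-→d15:-→d16:-→d17:-→d18:-→d19:-→d20:H2  best=H2
  - 0.0.0.0/0 clear@0
  + 170.64.0.0/12 (H2) depth=12
  ? 160.12.79.216  path d0:-→d1:-→d2:-→d3:H2→d4:-  best=H2
  ? 226.145.24.151  path d0:-→d1:-  best=no-route
  - 170.78.32.0/20 clear@20
  + 10.139.23.224/28 (H1) depth=28
  ? 170.1.253.237  path d0:-→d1:-→d2:-→d3:H2→d4:-→d5:-→d6:-→d7:-→d8:H1→d9:-  best=H1
  + 170.78.40.0/22 (H2) depth=22
  + 170.78.40.16/28 (H2) depth=28
  + 8.0.0.0/5 (H2) depth=5

== LOOKUPS ==
["no-route","H2","H2","H2","H0","H0","H2","H0","H1","H1","H1","H2","H2","no-route","H1"]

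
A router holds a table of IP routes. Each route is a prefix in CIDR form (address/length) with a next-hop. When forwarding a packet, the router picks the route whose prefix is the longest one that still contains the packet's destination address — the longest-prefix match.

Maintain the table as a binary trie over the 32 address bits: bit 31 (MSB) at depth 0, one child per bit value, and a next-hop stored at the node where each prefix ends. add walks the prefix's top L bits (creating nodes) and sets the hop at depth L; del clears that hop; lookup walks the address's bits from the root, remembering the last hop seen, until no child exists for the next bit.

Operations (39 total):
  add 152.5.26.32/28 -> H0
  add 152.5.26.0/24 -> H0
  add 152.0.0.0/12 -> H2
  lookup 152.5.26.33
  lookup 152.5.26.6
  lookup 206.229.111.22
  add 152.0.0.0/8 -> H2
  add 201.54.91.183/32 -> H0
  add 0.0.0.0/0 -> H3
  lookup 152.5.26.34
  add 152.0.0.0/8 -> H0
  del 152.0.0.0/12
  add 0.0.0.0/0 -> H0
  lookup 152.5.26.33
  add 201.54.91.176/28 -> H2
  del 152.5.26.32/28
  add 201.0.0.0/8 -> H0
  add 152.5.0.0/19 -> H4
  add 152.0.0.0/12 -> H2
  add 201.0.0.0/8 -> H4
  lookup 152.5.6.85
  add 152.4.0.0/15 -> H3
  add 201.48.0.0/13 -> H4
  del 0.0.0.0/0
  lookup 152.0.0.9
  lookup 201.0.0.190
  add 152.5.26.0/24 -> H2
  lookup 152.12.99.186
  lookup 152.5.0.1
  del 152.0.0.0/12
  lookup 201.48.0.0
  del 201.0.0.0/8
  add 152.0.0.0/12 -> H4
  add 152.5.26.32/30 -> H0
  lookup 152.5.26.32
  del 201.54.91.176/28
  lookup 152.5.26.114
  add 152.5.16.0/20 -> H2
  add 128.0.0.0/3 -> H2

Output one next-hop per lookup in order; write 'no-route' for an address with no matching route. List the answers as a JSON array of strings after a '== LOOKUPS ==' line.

Apply in order:
  add 152.5.26.32/28 -> H0 at depth 28
  add 152.5.26.0/24 -> H0 at depth 24
  add 152.0.0.0/12 -> H2 at depth 12
  ? 152.5.26.33  path d0:-→d1:-→d2:-→d3:-→d4:-→d5:-→d6:-→d7:-→d8:-→d9:-→d10:-→d11:-→d12:H2→d13:-→d14:-→d15:-→d16:-→d17:-→d18:-→d19:-→d20:-→d21:-→d22:-→d23:-→d24:H0→d25:-→d26:-→d27:-→d28:H0  best=H0
  ? 152.5.26.6  path d0:-→d1:-→d2:-→d3:-→d4:-→d5:-→d6:-→d7:-→d8:-→d9:-→d10:-→d11:-→d12:H2→d13:-→d14:-→d15:-→d16:-→d17:-→d18:-→d19:-→d20:-→d21:-→d22:-→d23:-→d24:H0→d25:-→d26:-  best=H0
  ? 206.229.111.22  path d0:-→d1:-  best=no-route
  add 152.0.0.0/8 -> H2 at depth 8
  add 201.54.91.183/32 -> H0 at depth 32
  add 0.0.0.0/0 -> H3 at depth 0
  ? 152.5.26.34  path d0:H3→d1:-→d2:-→d3:-→d4:-→d5:-→d6:-→d7:-→d8:H2→d9:-→d10:-→d11:-→d12:H2→d13:-→d14:-→d15:-→d16:-→d17:-→d18:-→d19:-→d20:-→d21:-→d22:-→d23:-→d24:H0→d25:-→d26:-→d27:-→d28:H0  best=H0
  add 152.0.0.0/8 -> H0 at depth 8
  - 152.0.0.0/12 clear@12
  add 0.0.0.0/0 -> H0 at depth 0
  ? 152.5.26.33  path d0:H0→d1:-→d2:-→d3:-→d4:-→d5:-→d6:-→d7:-→d8:H0→d9:-→d10:-→d11:-→d12:-→d13:-→d14:-→d15:-→d16:-→d17:-→d18:-→d19:-→d20:-→d21:-→d22:-→d23:-→d24:H0→d25:-→d26:-→d27:-→d28:H0  best=H0
  add 201.54.91.176/28 -> H2 at depth 28
  - 152.5.26.32/28 clear@28
  add 201.0.0.0/8 -> H0 at depth 8
  add 152.5.0.0/19 -> H4 at depth 19
  add 152.0.0.0/12 -> H2 at depth 12
  add 201.0.0.0/8 -> H4 at depth 8
  ? 152.5.6.85  path d0:H0→d1:-→d2:-→d3:-→d4:-→d5:-→d6:-→d7:-→d8:H0→d9:-→d10:-→d11:-→d12:H2→d13:-→d14:-→d15:-→d16:-→d17:-→d18:-→d19:H4  best=H4
  add 152.4.0.0/15 -> H3 at depth 15
  add 201.48.0.0/13 -> H4 at depth 13
  - 0.0.0.0/0 clear@0
  ? 152.0.0.9  path d0:-→d1:-→d2:-→d3:-→d4:-→d5:-→d6:-→d7:-→d8:H0→d9:-→d10:-→d11:-→d12:H2→d13:-  best=H2
  ? 201.0.0.190  path d0:-→d1:-→d2:-→d3:-→d4:-→d5:-→d6:-→d7:-→d8:H4→d9:-→d10:-  best=H4
  add 152.5.26.0/24 -> H2 at depth 24
  ? 152.12.99.186  path d0:-→d1:-→d2:-→d3:-→d4:-→d5:-→d6:-→d7:-→d8:H0→d9:-→d10:-→d11:-→d12:H2  best=H2
  ? 152.5.0.1  path d0:-→d1:-→d2:-→d3:-→d4:-→d5:-→d6:-→d7:-→d8:H0→d9:-→d10:-→d11:-→d12:H2→d13:-→d14:-→d15:H3→d16:-→d17:-→d18:-→d19:H4  best=H4
  - 152.0.0.0/12 clear@12
  ? 201.48.0.0  path d0:-→d1:-→d2:-→d3:-→d4:-→d5:-→d6:-→d7:-→d8:H4→d9:-→d10:-→d11:-→d12:-→d13:H4  best=H4
  - 201.0.0.0/8 clear@8
  add 152.0.0.0/12 -> H4 at depth 12
  add 152.5.26.32/30 -> H0 at depth 30
  ? 152.5.26.32  path d0:-→d1:-→d2:-→d3:-→d4:-→d5:-→d6:-→d7:-→d8:H0→d9:-→d10:-→d11:-→d12:H4→d13:-→d14:-→d15:H3→d16:-→d17:-→d18:-→d19:H4→d20:-→d21:-→d22:-→d23:-→d24:H2→d25:-→d26:-→d27:-→d28:-→d29:-→d30:H0  best=H0
  - 201.54.91.176/28 clear@28
  ? 152.5.26.114  path d0:-→d1:-→d2:-→d3:-→d4:-→d5:-→d6:-→d7:-→d8:H0→d9:-→d10:-→d11:-→d12:H4→d13:-→d14:-→d15:H3→d16:-→d17:-→d18:-→d19:H4→d20:-→d21:-→d22:-→d23:-→d24:H2→d25:-  best=H2
  add 152.5.16.0/20 -> H2 at depth 20
  add 128.0.0.0/3 -> H2 at depth 3

== LOOKUPS ==
["H0","H0","no-route","H0","H0","H4","H2","H4","H2","H4","H4","H0","H2"]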